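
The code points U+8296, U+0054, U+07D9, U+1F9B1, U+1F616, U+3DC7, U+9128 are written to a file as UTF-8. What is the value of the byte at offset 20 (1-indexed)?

0xA8

1-indexed offset 20 is 0-indexed offset 19.
U+8296 → 3-byte form E8 8A 96 at offsets 0–2.
U+0054 → 1-byte form 54 at offsets 3–3.
U+07D9 → 2-byte form DF 99 at offsets 4–5.
U+1F9B1 → 4-byte form F0 9F A6 B1 at offsets 6–9.
U+1F616 → 4-byte form F0 9F 98 96 at offsets 10–13.
U+3DC7 → 3-byte form E3 B7 87 at offsets 14–16.
U+9128 → 3-byte form E9 84 A8 at offsets 17–19.
Offset 19 falls in char 7's range; it's byte 3 of E9 84 A8 = 0xA8.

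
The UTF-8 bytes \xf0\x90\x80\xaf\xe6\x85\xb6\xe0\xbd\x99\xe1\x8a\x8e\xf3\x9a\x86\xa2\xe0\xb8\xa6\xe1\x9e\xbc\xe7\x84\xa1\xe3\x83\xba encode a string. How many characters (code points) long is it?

Byte at offset 0: 0xF0 = 11110000 → 4-byte char (#1). Advance 4.
Byte at offset 4: 0xE6 = 11100110 → 3-byte char (#2). Advance 3.
Byte at offset 7: 0xE0 = 11100000 → 3-byte char (#3). Advance 3.
Byte at offset 10: 0xE1 = 11100001 → 3-byte char (#4). Advance 3.
Byte at offset 13: 0xF3 = 11110011 → 4-byte char (#5). Advance 4.
Byte at offset 17: 0xE0 = 11100000 → 3-byte char (#6). Advance 3.
Byte at offset 20: 0xE1 = 11100001 → 3-byte char (#7). Advance 3.
Byte at offset 23: 0xE7 = 11100111 → 3-byte char (#8). Advance 3.
Byte at offset 26: 0xE3 = 11100011 → 3-byte char (#9). Advance 3.
Reached end at offset 29 after 9 code points.

9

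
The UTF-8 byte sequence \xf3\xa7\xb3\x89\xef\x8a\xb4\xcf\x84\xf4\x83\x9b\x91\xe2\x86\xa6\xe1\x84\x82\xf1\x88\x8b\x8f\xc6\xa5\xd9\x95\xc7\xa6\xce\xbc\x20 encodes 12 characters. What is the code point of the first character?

Offset 0: leading byte 0xF3 = 11110011 → 4-byte char #1 = F3 A7 B3 89.
Leading byte 0xF3 = 11110011 matches 11110xxx → 4-byte sequence.
Byte 1: 0xF3 = 11110011, payload 011 (3 bits).
Byte 2: 0xA7 = 10100111 (10xxxxxx ✓), payload 100111.
Byte 3: 0xB3 = 10110011 (10xxxxxx ✓), payload 110011.
Byte 4: 0x89 = 10001001 (10xxxxxx ✓), payload 001001.
Concatenate: 011100111110011001001 = 0xE7CC9 (21 bits → U+E7CC9).

U+E7CC9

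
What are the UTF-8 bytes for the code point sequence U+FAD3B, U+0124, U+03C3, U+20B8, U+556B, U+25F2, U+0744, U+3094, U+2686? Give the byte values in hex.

U+FAD3B: 4-byte form → F3 BA B4 BB.
U+0124: 2-byte form → C4 A4.
U+03C3: 2-byte form → CF 83.
U+20B8: 3-byte form → E2 82 B8.
U+556B: 3-byte form → E5 95 AB.
U+25F2: 3-byte form → E2 97 B2.
U+0744: 2-byte form → DD 84.
U+3094: 3-byte form → E3 82 94.
U+2686: 3-byte form → E2 9A 86.
Concatenated (25 bytes): F3 BA B4 BB C4 A4 CF 83 E2 82 B8 E5 95 AB E2 97 B2 DD 84 E3 82 94 E2 9A 86.

F3 BA B4 BB C4 A4 CF 83 E2 82 B8 E5 95 AB E2 97 B2 DD 84 E3 82 94 E2 9A 86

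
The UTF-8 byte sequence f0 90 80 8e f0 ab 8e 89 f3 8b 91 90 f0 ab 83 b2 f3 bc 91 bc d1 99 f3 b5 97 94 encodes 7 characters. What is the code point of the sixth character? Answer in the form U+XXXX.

U+0459

Offset 0: leading byte 0xF0 = 11110000 → 4-byte char #1 = F0 90 80 8E.
Offset 4: leading byte 0xF0 = 11110000 → 4-byte char #2 = F0 AB 8E 89.
Offset 8: leading byte 0xF3 = 11110011 → 4-byte char #3 = F3 8B 91 90.
Offset 12: leading byte 0xF0 = 11110000 → 4-byte char #4 = F0 AB 83 B2.
Offset 16: leading byte 0xF3 = 11110011 → 4-byte char #5 = F3 BC 91 BC.
Offset 20: leading byte 0xD1 = 11010001 → 2-byte char #6 = D1 99.
Leading byte 0xD1 = 11010001 matches 110xxxxx → 2-byte sequence.
Byte 1: 0xD1 = 11010001, payload 10001 (5 bits).
Byte 2: 0x99 = 10011001 (10xxxxxx ✓), payload 011001.
Concatenate: 10001011001 = 0x459 (11 bits → U+0459).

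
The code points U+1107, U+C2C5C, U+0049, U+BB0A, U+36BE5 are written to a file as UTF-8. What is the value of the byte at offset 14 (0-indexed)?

U+1107 → 3-byte form E1 84 87 at offsets 0–2.
U+C2C5C → 4-byte form F3 82 B1 9C at offsets 3–6.
U+0049 → 1-byte form 49 at offsets 7–7.
U+BB0A → 3-byte form EB AC 8A at offsets 8–10.
U+36BE5 → 4-byte form F0 B6 AF A5 at offsets 11–14.
Offset 14 falls in char 5's range; it's byte 4 of F0 B6 AF A5 = 0xA5.

0xA5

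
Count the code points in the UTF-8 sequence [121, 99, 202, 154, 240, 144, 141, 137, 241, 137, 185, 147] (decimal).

5

Byte at offset 0: 0x79 = 01111001 → 1-byte char (#1). Advance 1.
Byte at offset 1: 0x63 = 01100011 → 1-byte char (#2). Advance 1.
Byte at offset 2: 0xCA = 11001010 → 2-byte char (#3). Advance 2.
Byte at offset 4: 0xF0 = 11110000 → 4-byte char (#4). Advance 4.
Byte at offset 8: 0xF1 = 11110001 → 4-byte char (#5). Advance 4.
Reached end at offset 12 after 5 code points.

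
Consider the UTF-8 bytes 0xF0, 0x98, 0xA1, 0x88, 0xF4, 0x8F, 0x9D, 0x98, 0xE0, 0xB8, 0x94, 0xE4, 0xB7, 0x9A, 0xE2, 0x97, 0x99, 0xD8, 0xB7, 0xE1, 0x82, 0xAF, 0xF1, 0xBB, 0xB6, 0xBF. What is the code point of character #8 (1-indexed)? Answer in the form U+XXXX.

U+7BDBF

Offset 0: leading byte 0xF0 = 11110000 → 4-byte char #1 = F0 98 A1 88.
Offset 4: leading byte 0xF4 = 11110100 → 4-byte char #2 = F4 8F 9D 98.
Offset 8: leading byte 0xE0 = 11100000 → 3-byte char #3 = E0 B8 94.
Offset 11: leading byte 0xE4 = 11100100 → 3-byte char #4 = E4 B7 9A.
Offset 14: leading byte 0xE2 = 11100010 → 3-byte char #5 = E2 97 99.
Offset 17: leading byte 0xD8 = 11011000 → 2-byte char #6 = D8 B7.
Offset 19: leading byte 0xE1 = 11100001 → 3-byte char #7 = E1 82 AF.
Offset 22: leading byte 0xF1 = 11110001 → 4-byte char #8 = F1 BB B6 BF.
Leading byte 0xF1 = 11110001 matches 11110xxx → 4-byte sequence.
Byte 1: 0xF1 = 11110001, payload 001 (3 bits).
Byte 2: 0xBB = 10111011 (10xxxxxx ✓), payload 111011.
Byte 3: 0xB6 = 10110110 (10xxxxxx ✓), payload 110110.
Byte 4: 0xBF = 10111111 (10xxxxxx ✓), payload 111111.
Concatenate: 001111011110110111111 = 0x7BDBF (21 bits → U+7BDBF).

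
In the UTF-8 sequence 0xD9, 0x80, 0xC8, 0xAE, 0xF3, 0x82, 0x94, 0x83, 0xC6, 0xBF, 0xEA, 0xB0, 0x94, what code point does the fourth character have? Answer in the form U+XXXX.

Offset 0: leading byte 0xD9 = 11011001 → 2-byte char #1 = D9 80.
Offset 2: leading byte 0xC8 = 11001000 → 2-byte char #2 = C8 AE.
Offset 4: leading byte 0xF3 = 11110011 → 4-byte char #3 = F3 82 94 83.
Offset 8: leading byte 0xC6 = 11000110 → 2-byte char #4 = C6 BF.
Leading byte 0xC6 = 11000110 matches 110xxxxx → 2-byte sequence.
Byte 1: 0xC6 = 11000110, payload 00110 (5 bits).
Byte 2: 0xBF = 10111111 (10xxxxxx ✓), payload 111111.
Concatenate: 00110111111 = 0x1BF (11 bits → U+01BF).

U+01BF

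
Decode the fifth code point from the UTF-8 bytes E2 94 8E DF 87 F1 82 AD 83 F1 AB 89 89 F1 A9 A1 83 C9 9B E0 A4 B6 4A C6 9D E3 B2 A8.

Offset 0: leading byte 0xE2 = 11100010 → 3-byte char #1 = E2 94 8E.
Offset 3: leading byte 0xDF = 11011111 → 2-byte char #2 = DF 87.
Offset 5: leading byte 0xF1 = 11110001 → 4-byte char #3 = F1 82 AD 83.
Offset 9: leading byte 0xF1 = 11110001 → 4-byte char #4 = F1 AB 89 89.
Offset 13: leading byte 0xF1 = 11110001 → 4-byte char #5 = F1 A9 A1 83.
Leading byte 0xF1 = 11110001 matches 11110xxx → 4-byte sequence.
Byte 1: 0xF1 = 11110001, payload 001 (3 bits).
Byte 2: 0xA9 = 10101001 (10xxxxxx ✓), payload 101001.
Byte 3: 0xA1 = 10100001 (10xxxxxx ✓), payload 100001.
Byte 4: 0x83 = 10000011 (10xxxxxx ✓), payload 000011.
Concatenate: 001101001100001000011 = 0x69843 (21 bits → U+69843).

U+69843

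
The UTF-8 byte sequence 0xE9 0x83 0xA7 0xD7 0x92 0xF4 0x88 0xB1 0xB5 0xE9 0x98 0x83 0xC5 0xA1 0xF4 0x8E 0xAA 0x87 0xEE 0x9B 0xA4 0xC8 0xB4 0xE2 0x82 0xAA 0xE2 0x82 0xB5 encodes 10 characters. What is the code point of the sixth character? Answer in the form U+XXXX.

Offset 0: leading byte 0xE9 = 11101001 → 3-byte char #1 = E9 83 A7.
Offset 3: leading byte 0xD7 = 11010111 → 2-byte char #2 = D7 92.
Offset 5: leading byte 0xF4 = 11110100 → 4-byte char #3 = F4 88 B1 B5.
Offset 9: leading byte 0xE9 = 11101001 → 3-byte char #4 = E9 98 83.
Offset 12: leading byte 0xC5 = 11000101 → 2-byte char #5 = C5 A1.
Offset 14: leading byte 0xF4 = 11110100 → 4-byte char #6 = F4 8E AA 87.
Leading byte 0xF4 = 11110100 matches 11110xxx → 4-byte sequence.
Byte 1: 0xF4 = 11110100, payload 100 (3 bits).
Byte 2: 0x8E = 10001110 (10xxxxxx ✓), payload 001110.
Byte 3: 0xAA = 10101010 (10xxxxxx ✓), payload 101010.
Byte 4: 0x87 = 10000111 (10xxxxxx ✓), payload 000111.
Concatenate: 100001110101010000111 = 0x10EA87 (21 bits → U+10EA87).

U+10EA87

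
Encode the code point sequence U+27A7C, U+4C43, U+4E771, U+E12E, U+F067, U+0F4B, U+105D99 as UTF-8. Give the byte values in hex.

F0 A7 A9 BC E4 B1 83 F1 8E 9D B1 EE 84 AE EF 81 A7 E0 BD 8B F4 85 B6 99

U+27A7C: 4-byte form → F0 A7 A9 BC.
U+4C43: 3-byte form → E4 B1 83.
U+4E771: 4-byte form → F1 8E 9D B1.
U+E12E: 3-byte form → EE 84 AE.
U+F067: 3-byte form → EF 81 A7.
U+0F4B: 3-byte form → E0 BD 8B.
U+105D99: 4-byte form → F4 85 B6 99.
Concatenated (24 bytes): F0 A7 A9 BC E4 B1 83 F1 8E 9D B1 EE 84 AE EF 81 A7 E0 BD 8B F4 85 B6 99.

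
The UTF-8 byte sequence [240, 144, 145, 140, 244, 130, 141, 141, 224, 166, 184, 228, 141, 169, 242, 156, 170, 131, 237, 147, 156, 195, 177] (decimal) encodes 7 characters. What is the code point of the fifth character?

U+9CA83

Offset 0: leading byte 0xF0 = 11110000 → 4-byte char #1 = F0 90 91 8C.
Offset 4: leading byte 0xF4 = 11110100 → 4-byte char #2 = F4 82 8D 8D.
Offset 8: leading byte 0xE0 = 11100000 → 3-byte char #3 = E0 A6 B8.
Offset 11: leading byte 0xE4 = 11100100 → 3-byte char #4 = E4 8D A9.
Offset 14: leading byte 0xF2 = 11110010 → 4-byte char #5 = F2 9C AA 83.
Leading byte 0xF2 = 11110010 matches 11110xxx → 4-byte sequence.
Byte 1: 0xF2 = 11110010, payload 010 (3 bits).
Byte 2: 0x9C = 10011100 (10xxxxxx ✓), payload 011100.
Byte 3: 0xAA = 10101010 (10xxxxxx ✓), payload 101010.
Byte 4: 0x83 = 10000011 (10xxxxxx ✓), payload 000011.
Concatenate: 010011100101010000011 = 0x9CA83 (21 bits → U+9CA83).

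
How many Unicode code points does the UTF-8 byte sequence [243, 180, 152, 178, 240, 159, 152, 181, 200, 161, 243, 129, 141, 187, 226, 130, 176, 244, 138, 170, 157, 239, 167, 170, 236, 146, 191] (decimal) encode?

Byte at offset 0: 0xF3 = 11110011 → 4-byte char (#1). Advance 4.
Byte at offset 4: 0xF0 = 11110000 → 4-byte char (#2). Advance 4.
Byte at offset 8: 0xC8 = 11001000 → 2-byte char (#3). Advance 2.
Byte at offset 10: 0xF3 = 11110011 → 4-byte char (#4). Advance 4.
Byte at offset 14: 0xE2 = 11100010 → 3-byte char (#5). Advance 3.
Byte at offset 17: 0xF4 = 11110100 → 4-byte char (#6). Advance 4.
Byte at offset 21: 0xEF = 11101111 → 3-byte char (#7). Advance 3.
Byte at offset 24: 0xEC = 11101100 → 3-byte char (#8). Advance 3.
Reached end at offset 27 after 8 code points.

8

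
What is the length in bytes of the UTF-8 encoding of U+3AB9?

3

U+3AB9 = 0x3AB9. UTF-8 uses 1 byte below 0x80, 2 below 0x800, 3 below 0x10000, 4 up to 0x10FFFF. 0x3AB9 is in U+0800–U+FFFF → 3 bytes.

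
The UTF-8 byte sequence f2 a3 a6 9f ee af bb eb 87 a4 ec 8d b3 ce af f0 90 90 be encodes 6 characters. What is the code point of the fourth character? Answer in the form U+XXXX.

U+C373

Offset 0: leading byte 0xF2 = 11110010 → 4-byte char #1 = F2 A3 A6 9F.
Offset 4: leading byte 0xEE = 11101110 → 3-byte char #2 = EE AF BB.
Offset 7: leading byte 0xEB = 11101011 → 3-byte char #3 = EB 87 A4.
Offset 10: leading byte 0xEC = 11101100 → 3-byte char #4 = EC 8D B3.
Leading byte 0xEC = 11101100 matches 1110xxxx → 3-byte sequence.
Byte 1: 0xEC = 11101100, payload 1100 (4 bits).
Byte 2: 0x8D = 10001101 (10xxxxxx ✓), payload 001101.
Byte 3: 0xB3 = 10110011 (10xxxxxx ✓), payload 110011.
Concatenate: 1100001101110011 = 0xC373 (16 bits → U+C373).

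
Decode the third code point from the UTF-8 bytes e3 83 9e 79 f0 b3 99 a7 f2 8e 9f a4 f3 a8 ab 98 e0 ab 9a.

Offset 0: leading byte 0xE3 = 11100011 → 3-byte char #1 = E3 83 9E.
Offset 3: leading byte 0x79 = 01111001 → 1-byte char #2 = 79.
Offset 4: leading byte 0xF0 = 11110000 → 4-byte char #3 = F0 B3 99 A7.
Leading byte 0xF0 = 11110000 matches 11110xxx → 4-byte sequence.
Byte 1: 0xF0 = 11110000, payload 000 (3 bits).
Byte 2: 0xB3 = 10110011 (10xxxxxx ✓), payload 110011.
Byte 3: 0x99 = 10011001 (10xxxxxx ✓), payload 011001.
Byte 4: 0xA7 = 10100111 (10xxxxxx ✓), payload 100111.
Concatenate: 000110011011001100111 = 0x33667 (21 bits → U+33667).

U+33667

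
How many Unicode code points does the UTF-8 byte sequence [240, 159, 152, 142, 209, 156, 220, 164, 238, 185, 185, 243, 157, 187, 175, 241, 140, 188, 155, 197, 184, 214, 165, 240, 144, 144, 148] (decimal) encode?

9

Byte at offset 0: 0xF0 = 11110000 → 4-byte char (#1). Advance 4.
Byte at offset 4: 0xD1 = 11010001 → 2-byte char (#2). Advance 2.
Byte at offset 6: 0xDC = 11011100 → 2-byte char (#3). Advance 2.
Byte at offset 8: 0xEE = 11101110 → 3-byte char (#4). Advance 3.
Byte at offset 11: 0xF3 = 11110011 → 4-byte char (#5). Advance 4.
Byte at offset 15: 0xF1 = 11110001 → 4-byte char (#6). Advance 4.
Byte at offset 19: 0xC5 = 11000101 → 2-byte char (#7). Advance 2.
Byte at offset 21: 0xD6 = 11010110 → 2-byte char (#8). Advance 2.
Byte at offset 23: 0xF0 = 11110000 → 4-byte char (#9). Advance 4.
Reached end at offset 27 after 9 code points.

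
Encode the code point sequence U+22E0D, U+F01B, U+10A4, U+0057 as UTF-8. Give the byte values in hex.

F0 A2 B8 8D EF 80 9B E1 82 A4 57

U+22E0D: 4-byte form → F0 A2 B8 8D.
U+F01B: 3-byte form → EF 80 9B.
U+10A4: 3-byte form → E1 82 A4.
U+0057: 1-byte form → 57.
Concatenated (11 bytes): F0 A2 B8 8D EF 80 9B E1 82 A4 57.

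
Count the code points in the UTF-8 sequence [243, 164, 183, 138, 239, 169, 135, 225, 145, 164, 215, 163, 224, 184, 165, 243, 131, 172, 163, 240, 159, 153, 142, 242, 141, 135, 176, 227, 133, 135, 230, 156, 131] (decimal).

10

Byte at offset 0: 0xF3 = 11110011 → 4-byte char (#1). Advance 4.
Byte at offset 4: 0xEF = 11101111 → 3-byte char (#2). Advance 3.
Byte at offset 7: 0xE1 = 11100001 → 3-byte char (#3). Advance 3.
Byte at offset 10: 0xD7 = 11010111 → 2-byte char (#4). Advance 2.
Byte at offset 12: 0xE0 = 11100000 → 3-byte char (#5). Advance 3.
Byte at offset 15: 0xF3 = 11110011 → 4-byte char (#6). Advance 4.
Byte at offset 19: 0xF0 = 11110000 → 4-byte char (#7). Advance 4.
Byte at offset 23: 0xF2 = 11110010 → 4-byte char (#8). Advance 4.
Byte at offset 27: 0xE3 = 11100011 → 3-byte char (#9). Advance 3.
Byte at offset 30: 0xE6 = 11100110 → 3-byte char (#10). Advance 3.
Reached end at offset 33 after 10 code points.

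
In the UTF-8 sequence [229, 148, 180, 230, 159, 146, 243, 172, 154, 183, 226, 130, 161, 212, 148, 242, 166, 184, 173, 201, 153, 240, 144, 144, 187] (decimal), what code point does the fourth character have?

Offset 0: leading byte 0xE5 = 11100101 → 3-byte char #1 = E5 94 B4.
Offset 3: leading byte 0xE6 = 11100110 → 3-byte char #2 = E6 9F 92.
Offset 6: leading byte 0xF3 = 11110011 → 4-byte char #3 = F3 AC 9A B7.
Offset 10: leading byte 0xE2 = 11100010 → 3-byte char #4 = E2 82 A1.
Leading byte 0xE2 = 11100010 matches 1110xxxx → 3-byte sequence.
Byte 1: 0xE2 = 11100010, payload 0010 (4 bits).
Byte 2: 0x82 = 10000010 (10xxxxxx ✓), payload 000010.
Byte 3: 0xA1 = 10100001 (10xxxxxx ✓), payload 100001.
Concatenate: 0010000010100001 = 0x20A1 (16 bits → U+20A1).

U+20A1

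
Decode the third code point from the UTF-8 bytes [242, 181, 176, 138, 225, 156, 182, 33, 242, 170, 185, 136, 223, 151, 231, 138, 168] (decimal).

U+0021

Offset 0: leading byte 0xF2 = 11110010 → 4-byte char #1 = F2 B5 B0 8A.
Offset 4: leading byte 0xE1 = 11100001 → 3-byte char #2 = E1 9C B6.
Offset 7: leading byte 0x21 = 00100001 → 1-byte char #3 = 21.
Leading byte 0x21 = 00100001 matches 0xxxxxxx → 1-byte sequence.
Byte 1: 0x21 = 00100001, payload 0100001 (7 bits).
Concatenate: 0100001 = 0x21 (7 bits → U+0021).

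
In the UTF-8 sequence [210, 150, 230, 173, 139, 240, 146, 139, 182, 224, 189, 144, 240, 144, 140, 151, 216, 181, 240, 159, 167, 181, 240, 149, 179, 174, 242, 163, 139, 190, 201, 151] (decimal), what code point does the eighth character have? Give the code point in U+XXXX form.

U+15CEE

Offset 0: leading byte 0xD2 = 11010010 → 2-byte char #1 = D2 96.
Offset 2: leading byte 0xE6 = 11100110 → 3-byte char #2 = E6 AD 8B.
Offset 5: leading byte 0xF0 = 11110000 → 4-byte char #3 = F0 92 8B B6.
Offset 9: leading byte 0xE0 = 11100000 → 3-byte char #4 = E0 BD 90.
Offset 12: leading byte 0xF0 = 11110000 → 4-byte char #5 = F0 90 8C 97.
Offset 16: leading byte 0xD8 = 11011000 → 2-byte char #6 = D8 B5.
Offset 18: leading byte 0xF0 = 11110000 → 4-byte char #7 = F0 9F A7 B5.
Offset 22: leading byte 0xF0 = 11110000 → 4-byte char #8 = F0 95 B3 AE.
Leading byte 0xF0 = 11110000 matches 11110xxx → 4-byte sequence.
Byte 1: 0xF0 = 11110000, payload 000 (3 bits).
Byte 2: 0x95 = 10010101 (10xxxxxx ✓), payload 010101.
Byte 3: 0xB3 = 10110011 (10xxxxxx ✓), payload 110011.
Byte 4: 0xAE = 10101110 (10xxxxxx ✓), payload 101110.
Concatenate: 000010101110011101110 = 0x15CEE (21 bits → U+15CEE).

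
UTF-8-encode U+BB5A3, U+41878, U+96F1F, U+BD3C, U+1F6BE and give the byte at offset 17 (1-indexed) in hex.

1-indexed offset 17 is 0-indexed offset 16.
U+BB5A3 → 4-byte form F2 BB 96 A3 at offsets 0–3.
U+41878 → 4-byte form F1 81 A1 B8 at offsets 4–7.
U+96F1F → 4-byte form F2 96 BC 9F at offsets 8–11.
U+BD3C → 3-byte form EB B4 BC at offsets 12–14.
U+1F6BE → 4-byte form F0 9F 9A BE at offsets 15–18.
Offset 16 falls in char 5's range; it's byte 2 of F0 9F 9A BE = 0x9F.

0x9F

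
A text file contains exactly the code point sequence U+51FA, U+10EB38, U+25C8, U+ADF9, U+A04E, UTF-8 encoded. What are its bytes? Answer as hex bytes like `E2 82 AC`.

E5 87 BA F4 8E AC B8 E2 97 88 EA B7 B9 EA 81 8E

U+51FA: 3-byte form → E5 87 BA.
U+10EB38: 4-byte form → F4 8E AC B8.
U+25C8: 3-byte form → E2 97 88.
U+ADF9: 3-byte form → EA B7 B9.
U+A04E: 3-byte form → EA 81 8E.
Concatenated (16 bytes): E5 87 BA F4 8E AC B8 E2 97 88 EA B7 B9 EA 81 8E.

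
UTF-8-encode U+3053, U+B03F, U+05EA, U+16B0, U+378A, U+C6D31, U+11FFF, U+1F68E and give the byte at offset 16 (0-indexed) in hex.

U+3053 → 3-byte form E3 81 93 at offsets 0–2.
U+B03F → 3-byte form EB 80 BF at offsets 3–5.
U+05EA → 2-byte form D7 AA at offsets 6–7.
U+16B0 → 3-byte form E1 9A B0 at offsets 8–10.
U+378A → 3-byte form E3 9E 8A at offsets 11–13.
U+C6D31 → 4-byte form F3 86 B4 B1 at offsets 14–17.
Offset 16 falls in char 6's range; it's byte 3 of F3 86 B4 B1 = 0xB4.

0xB4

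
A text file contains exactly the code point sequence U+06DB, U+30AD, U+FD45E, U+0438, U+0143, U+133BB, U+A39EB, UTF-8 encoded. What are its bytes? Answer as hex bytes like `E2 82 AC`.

DB 9B E3 82 AD F3 BD 91 9E D0 B8 C5 83 F0 93 8E BB F2 A3 A7 AB

U+06DB: 2-byte form → DB 9B.
U+30AD: 3-byte form → E3 82 AD.
U+FD45E: 4-byte form → F3 BD 91 9E.
U+0438: 2-byte form → D0 B8.
U+0143: 2-byte form → C5 83.
U+133BB: 4-byte form → F0 93 8E BB.
U+A39EB: 4-byte form → F2 A3 A7 AB.
Concatenated (21 bytes): DB 9B E3 82 AD F3 BD 91 9E D0 B8 C5 83 F0 93 8E BB F2 A3 A7 AB.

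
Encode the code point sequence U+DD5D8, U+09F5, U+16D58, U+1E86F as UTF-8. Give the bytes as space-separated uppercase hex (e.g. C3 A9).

F3 9D 97 98 E0 A7 B5 F0 96 B5 98 F0 9E A1 AF

U+DD5D8: 4-byte form → F3 9D 97 98.
U+09F5: 3-byte form → E0 A7 B5.
U+16D58: 4-byte form → F0 96 B5 98.
U+1E86F: 4-byte form → F0 9E A1 AF.
Concatenated (15 bytes): F3 9D 97 98 E0 A7 B5 F0 96 B5 98 F0 9E A1 AF.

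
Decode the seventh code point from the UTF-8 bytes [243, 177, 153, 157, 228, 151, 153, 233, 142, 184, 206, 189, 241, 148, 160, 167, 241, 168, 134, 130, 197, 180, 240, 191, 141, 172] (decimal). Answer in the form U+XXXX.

U+0174

Offset 0: leading byte 0xF3 = 11110011 → 4-byte char #1 = F3 B1 99 9D.
Offset 4: leading byte 0xE4 = 11100100 → 3-byte char #2 = E4 97 99.
Offset 7: leading byte 0xE9 = 11101001 → 3-byte char #3 = E9 8E B8.
Offset 10: leading byte 0xCE = 11001110 → 2-byte char #4 = CE BD.
Offset 12: leading byte 0xF1 = 11110001 → 4-byte char #5 = F1 94 A0 A7.
Offset 16: leading byte 0xF1 = 11110001 → 4-byte char #6 = F1 A8 86 82.
Offset 20: leading byte 0xC5 = 11000101 → 2-byte char #7 = C5 B4.
Leading byte 0xC5 = 11000101 matches 110xxxxx → 2-byte sequence.
Byte 1: 0xC5 = 11000101, payload 00101 (5 bits).
Byte 2: 0xB4 = 10110100 (10xxxxxx ✓), payload 110100.
Concatenate: 00101110100 = 0x174 (11 bits → U+0174).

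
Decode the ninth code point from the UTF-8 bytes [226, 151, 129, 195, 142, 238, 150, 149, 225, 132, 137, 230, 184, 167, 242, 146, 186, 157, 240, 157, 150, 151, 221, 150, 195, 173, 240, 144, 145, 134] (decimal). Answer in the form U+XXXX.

Offset 0: leading byte 0xE2 = 11100010 → 3-byte char #1 = E2 97 81.
Offset 3: leading byte 0xC3 = 11000011 → 2-byte char #2 = C3 8E.
Offset 5: leading byte 0xEE = 11101110 → 3-byte char #3 = EE 96 95.
Offset 8: leading byte 0xE1 = 11100001 → 3-byte char #4 = E1 84 89.
Offset 11: leading byte 0xE6 = 11100110 → 3-byte char #5 = E6 B8 A7.
Offset 14: leading byte 0xF2 = 11110010 → 4-byte char #6 = F2 92 BA 9D.
Offset 18: leading byte 0xF0 = 11110000 → 4-byte char #7 = F0 9D 96 97.
Offset 22: leading byte 0xDD = 11011101 → 2-byte char #8 = DD 96.
Offset 24: leading byte 0xC3 = 11000011 → 2-byte char #9 = C3 AD.
Leading byte 0xC3 = 11000011 matches 110xxxxx → 2-byte sequence.
Byte 1: 0xC3 = 11000011, payload 00011 (5 bits).
Byte 2: 0xAD = 10101101 (10xxxxxx ✓), payload 101101.
Concatenate: 00011101101 = 0xED (11 bits → U+00ED).

U+00ED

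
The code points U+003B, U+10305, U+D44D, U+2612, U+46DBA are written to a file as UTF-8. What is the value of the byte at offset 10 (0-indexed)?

0x92

U+003B → 1-byte form 3B at offsets 0–0.
U+10305 → 4-byte form F0 90 8C 85 at offsets 1–4.
U+D44D → 3-byte form ED 91 8D at offsets 5–7.
U+2612 → 3-byte form E2 98 92 at offsets 8–10.
Offset 10 falls in char 4's range; it's byte 3 of E2 98 92 = 0x92.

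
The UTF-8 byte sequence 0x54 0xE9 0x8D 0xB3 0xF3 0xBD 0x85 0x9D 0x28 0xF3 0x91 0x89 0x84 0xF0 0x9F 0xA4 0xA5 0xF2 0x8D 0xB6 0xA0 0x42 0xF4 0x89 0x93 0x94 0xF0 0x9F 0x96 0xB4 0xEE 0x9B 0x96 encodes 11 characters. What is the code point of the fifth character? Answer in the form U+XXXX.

U+D1244

Offset 0: leading byte 0x54 = 01010100 → 1-byte char #1 = 54.
Offset 1: leading byte 0xE9 = 11101001 → 3-byte char #2 = E9 8D B3.
Offset 4: leading byte 0xF3 = 11110011 → 4-byte char #3 = F3 BD 85 9D.
Offset 8: leading byte 0x28 = 00101000 → 1-byte char #4 = 28.
Offset 9: leading byte 0xF3 = 11110011 → 4-byte char #5 = F3 91 89 84.
Leading byte 0xF3 = 11110011 matches 11110xxx → 4-byte sequence.
Byte 1: 0xF3 = 11110011, payload 011 (3 bits).
Byte 2: 0x91 = 10010001 (10xxxxxx ✓), payload 010001.
Byte 3: 0x89 = 10001001 (10xxxxxx ✓), payload 001001.
Byte 4: 0x84 = 10000100 (10xxxxxx ✓), payload 000100.
Concatenate: 011010001001001000100 = 0xD1244 (21 bits → U+D1244).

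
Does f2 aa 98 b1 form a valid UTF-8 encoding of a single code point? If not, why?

valid

Leading byte 0xF2 = 11110010 → 4-byte form.
Continuation bytes 0xAA=10101010, 0x98=10011000, 0xB1=10110001 all match 10xxxxxx.
Decoded value 0xAA631 is ≥ 0x10000 (shortest form) and not a surrogate.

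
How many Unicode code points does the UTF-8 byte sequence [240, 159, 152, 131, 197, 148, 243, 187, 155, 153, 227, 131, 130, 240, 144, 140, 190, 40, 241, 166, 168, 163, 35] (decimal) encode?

8

Byte at offset 0: 0xF0 = 11110000 → 4-byte char (#1). Advance 4.
Byte at offset 4: 0xC5 = 11000101 → 2-byte char (#2). Advance 2.
Byte at offset 6: 0xF3 = 11110011 → 4-byte char (#3). Advance 4.
Byte at offset 10: 0xE3 = 11100011 → 3-byte char (#4). Advance 3.
Byte at offset 13: 0xF0 = 11110000 → 4-byte char (#5). Advance 4.
Byte at offset 17: 0x28 = 00101000 → 1-byte char (#6). Advance 1.
Byte at offset 18: 0xF1 = 11110001 → 4-byte char (#7). Advance 4.
Byte at offset 22: 0x23 = 00100011 → 1-byte char (#8). Advance 1.
Reached end at offset 23 after 8 code points.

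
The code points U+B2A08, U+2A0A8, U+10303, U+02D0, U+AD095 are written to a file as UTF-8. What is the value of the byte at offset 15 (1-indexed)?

0xF2

1-indexed offset 15 is 0-indexed offset 14.
U+B2A08 → 4-byte form F2 B2 A8 88 at offsets 0–3.
U+2A0A8 → 4-byte form F0 AA 82 A8 at offsets 4–7.
U+10303 → 4-byte form F0 90 8C 83 at offsets 8–11.
U+02D0 → 2-byte form CB 90 at offsets 12–13.
U+AD095 → 4-byte form F2 AD 82 95 at offsets 14–17.
Offset 14 falls in char 5's range; it's byte 1 of F2 AD 82 95 = 0xF2.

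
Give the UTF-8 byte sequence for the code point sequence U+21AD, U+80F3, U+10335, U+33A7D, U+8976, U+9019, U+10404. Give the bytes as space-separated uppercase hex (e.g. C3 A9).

E2 86 AD E8 83 B3 F0 90 8C B5 F0 B3 A9 BD E8 A5 B6 E9 80 99 F0 90 90 84

U+21AD: 3-byte form → E2 86 AD.
U+80F3: 3-byte form → E8 83 B3.
U+10335: 4-byte form → F0 90 8C B5.
U+33A7D: 4-byte form → F0 B3 A9 BD.
U+8976: 3-byte form → E8 A5 B6.
U+9019: 3-byte form → E9 80 99.
U+10404: 4-byte form → F0 90 90 84.
Concatenated (24 bytes): E2 86 AD E8 83 B3 F0 90 8C B5 F0 B3 A9 BD E8 A5 B6 E9 80 99 F0 90 90 84.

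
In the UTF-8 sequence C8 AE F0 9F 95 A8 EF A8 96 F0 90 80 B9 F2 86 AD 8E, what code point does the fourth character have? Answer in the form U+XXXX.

Offset 0: leading byte 0xC8 = 11001000 → 2-byte char #1 = C8 AE.
Offset 2: leading byte 0xF0 = 11110000 → 4-byte char #2 = F0 9F 95 A8.
Offset 6: leading byte 0xEF = 11101111 → 3-byte char #3 = EF A8 96.
Offset 9: leading byte 0xF0 = 11110000 → 4-byte char #4 = F0 90 80 B9.
Leading byte 0xF0 = 11110000 matches 11110xxx → 4-byte sequence.
Byte 1: 0xF0 = 11110000, payload 000 (3 bits).
Byte 2: 0x90 = 10010000 (10xxxxxx ✓), payload 010000.
Byte 3: 0x80 = 10000000 (10xxxxxx ✓), payload 000000.
Byte 4: 0xB9 = 10111001 (10xxxxxx ✓), payload 111001.
Concatenate: 000010000000000111001 = 0x10039 (21 bits → U+10039).

U+10039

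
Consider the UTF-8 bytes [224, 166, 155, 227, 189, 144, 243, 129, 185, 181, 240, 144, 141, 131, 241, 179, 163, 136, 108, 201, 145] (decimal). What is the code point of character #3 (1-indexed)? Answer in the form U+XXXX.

Offset 0: leading byte 0xE0 = 11100000 → 3-byte char #1 = E0 A6 9B.
Offset 3: leading byte 0xE3 = 11100011 → 3-byte char #2 = E3 BD 90.
Offset 6: leading byte 0xF3 = 11110011 → 4-byte char #3 = F3 81 B9 B5.
Leading byte 0xF3 = 11110011 matches 11110xxx → 4-byte sequence.
Byte 1: 0xF3 = 11110011, payload 011 (3 bits).
Byte 2: 0x81 = 10000001 (10xxxxxx ✓), payload 000001.
Byte 3: 0xB9 = 10111001 (10xxxxxx ✓), payload 111001.
Byte 4: 0xB5 = 10110101 (10xxxxxx ✓), payload 110101.
Concatenate: 011000001111001110101 = 0xC1E75 (21 bits → U+C1E75).

U+C1E75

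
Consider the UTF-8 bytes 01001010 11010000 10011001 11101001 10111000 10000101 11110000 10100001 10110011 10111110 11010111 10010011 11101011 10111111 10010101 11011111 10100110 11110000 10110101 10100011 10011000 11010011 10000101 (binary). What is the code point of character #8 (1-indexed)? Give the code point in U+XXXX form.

Offset 0: leading byte 0x4A = 01001010 → 1-byte char #1 = 4A.
Offset 1: leading byte 0xD0 = 11010000 → 2-byte char #2 = D0 99.
Offset 3: leading byte 0xE9 = 11101001 → 3-byte char #3 = E9 B8 85.
Offset 6: leading byte 0xF0 = 11110000 → 4-byte char #4 = F0 A1 B3 BE.
Offset 10: leading byte 0xD7 = 11010111 → 2-byte char #5 = D7 93.
Offset 12: leading byte 0xEB = 11101011 → 3-byte char #6 = EB BF 95.
Offset 15: leading byte 0xDF = 11011111 → 2-byte char #7 = DF A6.
Offset 17: leading byte 0xF0 = 11110000 → 4-byte char #8 = F0 B5 A3 98.
Leading byte 0xF0 = 11110000 matches 11110xxx → 4-byte sequence.
Byte 1: 0xF0 = 11110000, payload 000 (3 bits).
Byte 2: 0xB5 = 10110101 (10xxxxxx ✓), payload 110101.
Byte 3: 0xA3 = 10100011 (10xxxxxx ✓), payload 100011.
Byte 4: 0x98 = 10011000 (10xxxxxx ✓), payload 011000.
Concatenate: 000110101100011011000 = 0x358D8 (21 bits → U+358D8).

U+358D8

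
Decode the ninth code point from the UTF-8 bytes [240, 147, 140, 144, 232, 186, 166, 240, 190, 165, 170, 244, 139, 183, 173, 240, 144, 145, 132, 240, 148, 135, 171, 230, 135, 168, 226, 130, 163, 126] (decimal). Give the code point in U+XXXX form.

Offset 0: leading byte 0xF0 = 11110000 → 4-byte char #1 = F0 93 8C 90.
Offset 4: leading byte 0xE8 = 11101000 → 3-byte char #2 = E8 BA A6.
Offset 7: leading byte 0xF0 = 11110000 → 4-byte char #3 = F0 BE A5 AA.
Offset 11: leading byte 0xF4 = 11110100 → 4-byte char #4 = F4 8B B7 AD.
Offset 15: leading byte 0xF0 = 11110000 → 4-byte char #5 = F0 90 91 84.
Offset 19: leading byte 0xF0 = 11110000 → 4-byte char #6 = F0 94 87 AB.
Offset 23: leading byte 0xE6 = 11100110 → 3-byte char #7 = E6 87 A8.
Offset 26: leading byte 0xE2 = 11100010 → 3-byte char #8 = E2 82 A3.
Offset 29: leading byte 0x7E = 01111110 → 1-byte char #9 = 7E.
Leading byte 0x7E = 01111110 matches 0xxxxxxx → 1-byte sequence.
Byte 1: 0x7E = 01111110, payload 1111110 (7 bits).
Concatenate: 1111110 = 0x7E (7 bits → U+007E).

U+007E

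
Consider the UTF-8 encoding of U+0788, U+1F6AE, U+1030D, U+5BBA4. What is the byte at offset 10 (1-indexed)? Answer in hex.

1-indexed offset 10 is 0-indexed offset 9.
U+0788 → 2-byte form DE 88 at offsets 0–1.
U+1F6AE → 4-byte form F0 9F 9A AE at offsets 2–5.
U+1030D → 4-byte form F0 90 8C 8D at offsets 6–9.
Offset 9 falls in char 3's range; it's byte 4 of F0 90 8C 8D = 0x8D.

0x8D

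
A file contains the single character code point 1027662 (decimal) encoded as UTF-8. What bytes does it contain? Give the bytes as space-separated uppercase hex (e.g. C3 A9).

U+FAE4E = 0xFAE4E = 1027662 decimal. In range U+10000–U+10FFFF → 4-byte form: 11110xxx 10xxxxxx 10xxxxxx 10xxxxxx.
Binary (21 bits): 011111010111001001110.
Split 3+6+6+6: 011 | 111010 | 111001 | 001110.
Byte 1: 11110011 = 0xF3.
Byte 2: 10111010 = 0xBA.
Byte 3: 10111001 = 0xB9.
Byte 4: 10001110 = 0x8E.

F3 BA B9 8E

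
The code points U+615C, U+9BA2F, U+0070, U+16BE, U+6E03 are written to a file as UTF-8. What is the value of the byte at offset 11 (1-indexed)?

0xBE

1-indexed offset 11 is 0-indexed offset 10.
U+615C → 3-byte form E6 85 9C at offsets 0–2.
U+9BA2F → 4-byte form F2 9B A8 AF at offsets 3–6.
U+0070 → 1-byte form 70 at offsets 7–7.
U+16BE → 3-byte form E1 9A BE at offsets 8–10.
Offset 10 falls in char 4's range; it's byte 3 of E1 9A BE = 0xBE.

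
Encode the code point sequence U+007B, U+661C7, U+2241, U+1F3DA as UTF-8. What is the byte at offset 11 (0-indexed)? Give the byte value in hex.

0x9A

U+007B → 1-byte form 7B at offsets 0–0.
U+661C7 → 4-byte form F1 A6 87 87 at offsets 1–4.
U+2241 → 3-byte form E2 89 81 at offsets 5–7.
U+1F3DA → 4-byte form F0 9F 8F 9A at offsets 8–11.
Offset 11 falls in char 4's range; it's byte 4 of F0 9F 8F 9A = 0x9A.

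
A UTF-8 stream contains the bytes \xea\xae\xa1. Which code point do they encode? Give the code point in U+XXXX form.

U+ABA1

Leading byte 0xEA = 11101010 matches 1110xxxx → 3-byte sequence.
Byte 1: 0xEA = 11101010, payload 1010 (4 bits).
Byte 2: 0xAE = 10101110 (10xxxxxx ✓), payload 101110.
Byte 3: 0xA1 = 10100001 (10xxxxxx ✓), payload 100001.
Concatenate: 1010101110100001 = 0xABA1 (16 bits → U+ABA1).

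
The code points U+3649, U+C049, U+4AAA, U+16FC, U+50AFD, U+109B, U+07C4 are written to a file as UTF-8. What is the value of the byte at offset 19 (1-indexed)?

1-indexed offset 19 is 0-indexed offset 18.
U+3649 → 3-byte form E3 99 89 at offsets 0–2.
U+C049 → 3-byte form EC 81 89 at offsets 3–5.
U+4AAA → 3-byte form E4 AA AA at offsets 6–8.
U+16FC → 3-byte form E1 9B BC at offsets 9–11.
U+50AFD → 4-byte form F1 90 AB BD at offsets 12–15.
U+109B → 3-byte form E1 82 9B at offsets 16–18.
Offset 18 falls in char 6's range; it's byte 3 of E1 82 9B = 0x9B.

0x9B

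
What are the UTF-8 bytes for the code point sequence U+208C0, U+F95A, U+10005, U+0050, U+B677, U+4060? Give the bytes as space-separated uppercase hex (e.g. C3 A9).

F0 A0 A3 80 EF A5 9A F0 90 80 85 50 EB 99 B7 E4 81 A0

U+208C0: 4-byte form → F0 A0 A3 80.
U+F95A: 3-byte form → EF A5 9A.
U+10005: 4-byte form → F0 90 80 85.
U+0050: 1-byte form → 50.
U+B677: 3-byte form → EB 99 B7.
U+4060: 3-byte form → E4 81 A0.
Concatenated (18 bytes): F0 A0 A3 80 EF A5 9A F0 90 80 85 50 EB 99 B7 E4 81 A0.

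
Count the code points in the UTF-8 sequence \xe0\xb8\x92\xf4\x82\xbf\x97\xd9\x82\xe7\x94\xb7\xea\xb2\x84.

5

Byte at offset 0: 0xE0 = 11100000 → 3-byte char (#1). Advance 3.
Byte at offset 3: 0xF4 = 11110100 → 4-byte char (#2). Advance 4.
Byte at offset 7: 0xD9 = 11011001 → 2-byte char (#3). Advance 2.
Byte at offset 9: 0xE7 = 11100111 → 3-byte char (#4). Advance 3.
Byte at offset 12: 0xEA = 11101010 → 3-byte char (#5). Advance 3.
Reached end at offset 15 after 5 code points.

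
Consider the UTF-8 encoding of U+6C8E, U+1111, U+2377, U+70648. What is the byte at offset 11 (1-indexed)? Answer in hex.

0xB0

1-indexed offset 11 is 0-indexed offset 10.
U+6C8E → 3-byte form E6 B2 8E at offsets 0–2.
U+1111 → 3-byte form E1 84 91 at offsets 3–5.
U+2377 → 3-byte form E2 8D B7 at offsets 6–8.
U+70648 → 4-byte form F1 B0 99 88 at offsets 9–12.
Offset 10 falls in char 4's range; it's byte 2 of F1 B0 99 88 = 0xB0.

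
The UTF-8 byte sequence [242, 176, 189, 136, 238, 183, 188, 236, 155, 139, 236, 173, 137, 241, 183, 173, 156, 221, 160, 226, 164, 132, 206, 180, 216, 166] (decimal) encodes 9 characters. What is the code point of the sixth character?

Offset 0: leading byte 0xF2 = 11110010 → 4-byte char #1 = F2 B0 BD 88.
Offset 4: leading byte 0xEE = 11101110 → 3-byte char #2 = EE B7 BC.
Offset 7: leading byte 0xEC = 11101100 → 3-byte char #3 = EC 9B 8B.
Offset 10: leading byte 0xEC = 11101100 → 3-byte char #4 = EC AD 89.
Offset 13: leading byte 0xF1 = 11110001 → 4-byte char #5 = F1 B7 AD 9C.
Offset 17: leading byte 0xDD = 11011101 → 2-byte char #6 = DD A0.
Leading byte 0xDD = 11011101 matches 110xxxxx → 2-byte sequence.
Byte 1: 0xDD = 11011101, payload 11101 (5 bits).
Byte 2: 0xA0 = 10100000 (10xxxxxx ✓), payload 100000.
Concatenate: 11101100000 = 0x760 (11 bits → U+0760).

U+0760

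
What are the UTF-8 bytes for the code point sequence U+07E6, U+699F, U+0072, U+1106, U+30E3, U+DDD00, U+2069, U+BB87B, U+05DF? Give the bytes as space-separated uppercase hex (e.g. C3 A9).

U+07E6: 2-byte form → DF A6.
U+699F: 3-byte form → E6 A6 9F.
U+0072: 1-byte form → 72.
U+1106: 3-byte form → E1 84 86.
U+30E3: 3-byte form → E3 83 A3.
U+DDD00: 4-byte form → F3 9D B4 80.
U+2069: 3-byte form → E2 81 A9.
U+BB87B: 4-byte form → F2 BB A1 BB.
U+05DF: 2-byte form → D7 9F.
Concatenated (25 bytes): DF A6 E6 A6 9F 72 E1 84 86 E3 83 A3 F3 9D B4 80 E2 81 A9 F2 BB A1 BB D7 9F.

DF A6 E6 A6 9F 72 E1 84 86 E3 83 A3 F3 9D B4 80 E2 81 A9 F2 BB A1 BB D7 9F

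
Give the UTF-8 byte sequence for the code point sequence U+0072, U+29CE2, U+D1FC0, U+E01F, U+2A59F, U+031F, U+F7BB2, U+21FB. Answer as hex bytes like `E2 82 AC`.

72 F0 A9 B3 A2 F3 91 BF 80 EE 80 9F F0 AA 96 9F CC 9F F3 B7 AE B2 E2 87 BB

U+0072: 1-byte form → 72.
U+29CE2: 4-byte form → F0 A9 B3 A2.
U+D1FC0: 4-byte form → F3 91 BF 80.
U+E01F: 3-byte form → EE 80 9F.
U+2A59F: 4-byte form → F0 AA 96 9F.
U+031F: 2-byte form → CC 9F.
U+F7BB2: 4-byte form → F3 B7 AE B2.
U+21FB: 3-byte form → E2 87 BB.
Concatenated (25 bytes): 72 F0 A9 B3 A2 F3 91 BF 80 EE 80 9F F0 AA 96 9F CC 9F F3 B7 AE B2 E2 87 BB.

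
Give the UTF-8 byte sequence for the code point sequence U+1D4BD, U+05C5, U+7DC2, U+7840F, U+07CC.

U+1D4BD: 4-byte form → F0 9D 92 BD.
U+05C5: 2-byte form → D7 85.
U+7DC2: 3-byte form → E7 B7 82.
U+7840F: 4-byte form → F1 B8 90 8F.
U+07CC: 2-byte form → DF 8C.
Concatenated (15 bytes): F0 9D 92 BD D7 85 E7 B7 82 F1 B8 90 8F DF 8C.

F0 9D 92 BD D7 85 E7 B7 82 F1 B8 90 8F DF 8C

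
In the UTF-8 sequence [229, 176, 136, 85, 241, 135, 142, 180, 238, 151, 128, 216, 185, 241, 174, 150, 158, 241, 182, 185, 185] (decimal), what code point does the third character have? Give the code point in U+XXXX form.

U+473B4

Offset 0: leading byte 0xE5 = 11100101 → 3-byte char #1 = E5 B0 88.
Offset 3: leading byte 0x55 = 01010101 → 1-byte char #2 = 55.
Offset 4: leading byte 0xF1 = 11110001 → 4-byte char #3 = F1 87 8E B4.
Leading byte 0xF1 = 11110001 matches 11110xxx → 4-byte sequence.
Byte 1: 0xF1 = 11110001, payload 001 (3 bits).
Byte 2: 0x87 = 10000111 (10xxxxxx ✓), payload 000111.
Byte 3: 0x8E = 10001110 (10xxxxxx ✓), payload 001110.
Byte 4: 0xB4 = 10110100 (10xxxxxx ✓), payload 110100.
Concatenate: 001000111001110110100 = 0x473B4 (21 bits → U+473B4).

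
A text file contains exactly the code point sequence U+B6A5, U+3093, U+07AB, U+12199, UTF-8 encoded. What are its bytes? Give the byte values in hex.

EB 9A A5 E3 82 93 DE AB F0 92 86 99

U+B6A5: 3-byte form → EB 9A A5.
U+3093: 3-byte form → E3 82 93.
U+07AB: 2-byte form → DE AB.
U+12199: 4-byte form → F0 92 86 99.
Concatenated (12 bytes): EB 9A A5 E3 82 93 DE AB F0 92 86 99.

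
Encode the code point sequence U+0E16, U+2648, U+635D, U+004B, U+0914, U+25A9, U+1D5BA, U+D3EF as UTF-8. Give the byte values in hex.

E0 B8 96 E2 99 88 E6 8D 9D 4B E0 A4 94 E2 96 A9 F0 9D 96 BA ED 8F AF

U+0E16: 3-byte form → E0 B8 96.
U+2648: 3-byte form → E2 99 88.
U+635D: 3-byte form → E6 8D 9D.
U+004B: 1-byte form → 4B.
U+0914: 3-byte form → E0 A4 94.
U+25A9: 3-byte form → E2 96 A9.
U+1D5BA: 4-byte form → F0 9D 96 BA.
U+D3EF: 3-byte form → ED 8F AF.
Concatenated (23 bytes): E0 B8 96 E2 99 88 E6 8D 9D 4B E0 A4 94 E2 96 A9 F0 9D 96 BA ED 8F AF.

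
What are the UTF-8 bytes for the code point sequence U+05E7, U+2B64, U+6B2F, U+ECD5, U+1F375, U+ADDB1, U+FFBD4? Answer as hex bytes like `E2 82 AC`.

U+05E7: 2-byte form → D7 A7.
U+2B64: 3-byte form → E2 AD A4.
U+6B2F: 3-byte form → E6 AC AF.
U+ECD5: 3-byte form → EE B3 95.
U+1F375: 4-byte form → F0 9F 8D B5.
U+ADDB1: 4-byte form → F2 AD B6 B1.
U+FFBD4: 4-byte form → F3 BF AF 94.
Concatenated (23 bytes): D7 A7 E2 AD A4 E6 AC AF EE B3 95 F0 9F 8D B5 F2 AD B6 B1 F3 BF AF 94.

D7 A7 E2 AD A4 E6 AC AF EE B3 95 F0 9F 8D B5 F2 AD B6 B1 F3 BF AF 94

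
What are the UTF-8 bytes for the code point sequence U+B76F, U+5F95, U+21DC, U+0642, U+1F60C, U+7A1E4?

U+B76F: 3-byte form → EB 9D AF.
U+5F95: 3-byte form → E5 BE 95.
U+21DC: 3-byte form → E2 87 9C.
U+0642: 2-byte form → D9 82.
U+1F60C: 4-byte form → F0 9F 98 8C.
U+7A1E4: 4-byte form → F1 BA 87 A4.
Concatenated (19 bytes): EB 9D AF E5 BE 95 E2 87 9C D9 82 F0 9F 98 8C F1 BA 87 A4.

EB 9D AF E5 BE 95 E2 87 9C D9 82 F0 9F 98 8C F1 BA 87 A4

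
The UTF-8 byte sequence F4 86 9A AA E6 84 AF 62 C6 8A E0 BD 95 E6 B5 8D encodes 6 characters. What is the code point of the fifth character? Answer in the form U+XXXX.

Offset 0: leading byte 0xF4 = 11110100 → 4-byte char #1 = F4 86 9A AA.
Offset 4: leading byte 0xE6 = 11100110 → 3-byte char #2 = E6 84 AF.
Offset 7: leading byte 0x62 = 01100010 → 1-byte char #3 = 62.
Offset 8: leading byte 0xC6 = 11000110 → 2-byte char #4 = C6 8A.
Offset 10: leading byte 0xE0 = 11100000 → 3-byte char #5 = E0 BD 95.
Leading byte 0xE0 = 11100000 matches 1110xxxx → 3-byte sequence.
Byte 1: 0xE0 = 11100000, payload 0000 (4 bits).
Byte 2: 0xBD = 10111101 (10xxxxxx ✓), payload 111101.
Byte 3: 0x95 = 10010101 (10xxxxxx ✓), payload 010101.
Concatenate: 0000111101010101 = 0xF55 (16 bits → U+0F55).

U+0F55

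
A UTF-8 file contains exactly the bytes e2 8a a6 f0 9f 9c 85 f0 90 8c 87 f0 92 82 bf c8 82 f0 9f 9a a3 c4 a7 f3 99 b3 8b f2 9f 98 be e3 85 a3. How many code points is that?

10

Byte at offset 0: 0xE2 = 11100010 → 3-byte char (#1). Advance 3.
Byte at offset 3: 0xF0 = 11110000 → 4-byte char (#2). Advance 4.
Byte at offset 7: 0xF0 = 11110000 → 4-byte char (#3). Advance 4.
Byte at offset 11: 0xF0 = 11110000 → 4-byte char (#4). Advance 4.
Byte at offset 15: 0xC8 = 11001000 → 2-byte char (#5). Advance 2.
Byte at offset 17: 0xF0 = 11110000 → 4-byte char (#6). Advance 4.
Byte at offset 21: 0xC4 = 11000100 → 2-byte char (#7). Advance 2.
Byte at offset 23: 0xF3 = 11110011 → 4-byte char (#8). Advance 4.
Byte at offset 27: 0xF2 = 11110010 → 4-byte char (#9). Advance 4.
Byte at offset 31: 0xE3 = 11100011 → 3-byte char (#10). Advance 3.
Reached end at offset 34 after 10 code points.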